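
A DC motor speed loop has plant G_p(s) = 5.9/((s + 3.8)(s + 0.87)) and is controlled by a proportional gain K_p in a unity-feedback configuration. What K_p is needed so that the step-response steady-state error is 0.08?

Steady-state error for a unit step on this type-0 loop is 1/(1 + K_p·G_p(0)).
G_p(0) = 1.785. Require 1/(1 + K_p·1.785) = 0.08, so 1 + 1.785·K_p = 12.5.
K_p = (12.5 − 1)/1.785 = 6.44.

K_p = 6.44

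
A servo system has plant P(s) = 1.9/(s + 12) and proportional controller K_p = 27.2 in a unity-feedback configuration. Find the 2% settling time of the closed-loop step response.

Closed-loop transfer function: T(s) = K_p·P(s)/(1 + K_p·P(s)) = 51.68/(s + 12 + 51.68) = 51.68/(s + 63.68).
Time constant τ = 1/63.68 = 0.0157 s, so the 2% settling time is about 4τ = 0.0628 s.

T_s ≈ 0.0628 s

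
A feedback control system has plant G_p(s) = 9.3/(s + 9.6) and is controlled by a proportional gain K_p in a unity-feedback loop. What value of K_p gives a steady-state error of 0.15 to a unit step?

For a type-0 loop with proportional control, e_ss = 1/(1 + K_p·G_p(0)).
G_p(0) = 0.9688. Require 1/(1 + K_p·0.9688) = 0.15, so 1 + 0.9688·K_p = 6.667.
K_p = (6.667 − 1)/0.9688 = 5.85.

K_p = 5.85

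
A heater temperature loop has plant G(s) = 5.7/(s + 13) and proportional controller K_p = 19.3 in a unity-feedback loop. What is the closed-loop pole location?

Closed-loop transfer function: T(s) = K_p·G(s)/(1 + K_p·G(s)) = 110/(s + 13 + 110) = 110/(s + 123).
The closed-loop pole is at s = −123.

s = -123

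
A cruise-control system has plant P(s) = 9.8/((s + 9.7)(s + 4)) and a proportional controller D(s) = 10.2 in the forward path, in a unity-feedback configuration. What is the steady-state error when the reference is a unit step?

The loop is type 0. Static position error constant K_pos = D(0)·P(0) = 10.2·0.2526 = 2.576.
Steady-state error to a unit step: e_ss = 1/(1+K_pos) = 1/3.576 = 0.28.

0.28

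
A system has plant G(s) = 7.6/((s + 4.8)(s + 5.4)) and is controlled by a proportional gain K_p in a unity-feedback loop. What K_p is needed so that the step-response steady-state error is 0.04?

For a type-0 loop with proportional control, e_ss = 1/(1 + K_p·G(0)).
G(0) = 0.2932. Require 1/(1 + K_p·0.2932) = 0.04, so 1 + 0.2932·K_p = 25.
K_p = (25 − 1)/0.2932 = 81.9.

K_p = 81.9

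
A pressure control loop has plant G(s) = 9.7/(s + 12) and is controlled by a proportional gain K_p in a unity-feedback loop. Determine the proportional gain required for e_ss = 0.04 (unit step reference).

K_p = 29.7

The loop is type 0, so e_ss(step) = 1/(1 + K_pos) with K_pos = K_p·G(0).
G(0) = 0.8083. Require 1/(1 + K_p·0.8083) = 0.04, so 1 + 0.8083·K_p = 25.
K_p = (25 − 1)/0.8083 = 29.7.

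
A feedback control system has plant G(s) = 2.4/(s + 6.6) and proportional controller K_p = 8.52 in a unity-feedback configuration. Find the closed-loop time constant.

Closed-loop transfer function: T(s) = K_p·G(s)/(1 + K_p·G(s)) = 20.45/(s + 6.6 + 20.45) = 20.45/(s + 27.05).
Time constant τ = 1/27.05 = 0.037 s.

τ = 0.037 s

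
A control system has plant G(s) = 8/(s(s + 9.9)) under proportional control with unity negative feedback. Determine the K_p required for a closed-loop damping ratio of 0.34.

K_p = 26.5

Closed-loop characteristic equation: s² + 9.9s + K_p·8 = 0.
So ω_n = √(8K_p) and 2ζω_n = 9.9, giving ζ = 9.9/(2√(8K_p)).
Setting ζ = 0.34: √(8K_p) = 9.9/(2·0.34) = 14.56, so K_p = 212/8 = 26.5.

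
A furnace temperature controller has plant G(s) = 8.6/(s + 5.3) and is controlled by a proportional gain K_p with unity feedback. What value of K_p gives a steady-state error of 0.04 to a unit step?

The loop is type 0, so e_ss(step) = 1/(1 + K_pos) with K_pos = K_p·G(0).
G(0) = 1.623. Require 1/(1 + K_p·1.623) = 0.04, so 1 + 1.623·K_p = 25.
K_p = (25 − 1)/1.623 = 14.8.

K_p = 14.8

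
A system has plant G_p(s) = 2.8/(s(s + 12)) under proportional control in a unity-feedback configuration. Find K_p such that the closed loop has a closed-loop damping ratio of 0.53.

K_p = 45.8

Closed-loop characteristic equation: s² + 12s + K_p·2.8 = 0.
So ω_n = √(2.8K_p) and 2ζω_n = 12, giving ζ = 12/(2√(2.8K_p)).
Setting ζ = 0.53: √(2.8K_p) = 12/(2·0.53) = 11.32, so K_p = 128.2/2.8 = 45.8.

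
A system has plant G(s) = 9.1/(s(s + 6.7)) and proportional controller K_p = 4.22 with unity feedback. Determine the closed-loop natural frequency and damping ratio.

The closed-loop denominator is s(s+6.7) + 4.22·9.1 = s² + 6.7s + 38.4.
So ω_n² = 38.4 ⇒ ω_n = 6.197 rad/s, and ζ = 6.7/(2ω_n) = 0.541.

ω_n = 6.2 rad/s, ζ = 0.541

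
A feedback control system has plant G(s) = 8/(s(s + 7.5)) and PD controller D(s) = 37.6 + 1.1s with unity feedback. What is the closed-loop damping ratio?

Forward path: (37.6 + 1.1s)·8/(s(s+7.5)). The closed-loop characteristic equation is s² + (7.5 + 8·1.1)s + 8·37.6 = 0.
That is s² + 16.3s + 300.8 = 0, so ω_n = 17.34 rad/s and ζ = 16.3/(2·17.34) = 0.4699.

ζ = 0.47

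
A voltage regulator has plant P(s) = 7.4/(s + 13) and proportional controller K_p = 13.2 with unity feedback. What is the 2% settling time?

Closed-loop transfer function: T(s) = K_p·P(s)/(1 + K_p·P(s)) = 97.68/(s + 13 + 97.68) = 97.68/(s + 110.7).
Time constant τ = 1/110.7 = 0.009035 s, so the 2% settling time is about 4τ = 0.0361 s.

T_s ≈ 0.0361 s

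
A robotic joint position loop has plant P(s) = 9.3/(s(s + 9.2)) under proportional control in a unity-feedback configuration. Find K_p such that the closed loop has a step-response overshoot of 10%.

From %OS = 100·exp(−πζ/√(1−ζ²)) = 10%, ζ = −ln(0.1)/√(π²+ln²(0.1)) = 0.5912.
Characteristic equation s² + 9.2s + 9.3K_p = 0 gives ζ = 9.2/(2√(9.3K_p)).
Setting ζ = 0.5912: √(9.3K_p) = 9.2/(2·0.5912) = 7.781, so K_p = 60.55/9.3 = 6.51.

K_p = 6.51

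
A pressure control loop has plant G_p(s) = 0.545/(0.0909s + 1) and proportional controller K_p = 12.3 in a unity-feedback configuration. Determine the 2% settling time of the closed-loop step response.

T_s ≈ 0.0472 s

Closed loop: T(s) = K_p·G_p/(1+K_p·G_p) = 6.704/(0.0909s + 1 + 6.704), with pole at s = −(1 + 6.704)/0.0909 = −84.75.
τ = 1/84.75 = 0.0118 s, so 2% settling time ≈ 4τ = 0.0472 s.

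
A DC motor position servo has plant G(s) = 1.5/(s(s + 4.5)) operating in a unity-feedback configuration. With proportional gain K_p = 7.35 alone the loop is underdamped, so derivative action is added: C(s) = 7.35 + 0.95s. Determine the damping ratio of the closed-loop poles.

ζ = 0.892

Forward path: (7.35 + 0.95s)·1.5/(s(s+4.5)). The closed-loop characteristic equation is s² + (4.5 + 1.5·0.95)s + 1.5·7.35 = 0.
That is s² + 5.925s + 11.02 = 0, so ω_n = 3.32 rad/s and ζ = 5.925/(2·3.32) = 0.8922.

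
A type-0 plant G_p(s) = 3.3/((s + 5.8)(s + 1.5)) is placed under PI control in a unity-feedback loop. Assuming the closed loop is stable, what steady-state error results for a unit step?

The PI controller's integrator makes the forward path type 1, so e_ss to a step is zero.

0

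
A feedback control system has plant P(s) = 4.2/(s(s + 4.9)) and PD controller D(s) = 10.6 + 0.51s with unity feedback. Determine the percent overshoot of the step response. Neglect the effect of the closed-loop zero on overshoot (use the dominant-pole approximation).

14.2%

Forward path: (10.6 + 0.51s)·4.2/(s(s+4.9)). The closed-loop characteristic equation is s² + (4.9 + 4.2·0.51)s + 4.2·10.6 = 0.
That is s² + 7.042s + 44.52 = 0, so ω_n = 6.672 rad/s and ζ = 7.042/(2·6.672) = 0.5277.
%OS = 100·exp(−πζ/√(1−ζ²)) = 14.2%.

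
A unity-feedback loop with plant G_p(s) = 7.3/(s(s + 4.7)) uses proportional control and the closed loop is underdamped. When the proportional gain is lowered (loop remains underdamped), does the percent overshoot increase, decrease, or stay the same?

decrease

ζ = 4.7/(2√(7.3K_p)) rises as K_p falls; higher damping means less overshoot.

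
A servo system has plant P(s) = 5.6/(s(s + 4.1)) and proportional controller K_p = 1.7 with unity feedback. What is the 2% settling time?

From 1 + K_pP(s) = 0: s² + 4.1s + 9.52 = 0 ⇒ ω_n = 3.085, ζ = 0.6644.
2% settling time T_s ≈ 4/(ζω_n) = 4/2.05 = 1.95 s.

T_s ≈ 1.95 s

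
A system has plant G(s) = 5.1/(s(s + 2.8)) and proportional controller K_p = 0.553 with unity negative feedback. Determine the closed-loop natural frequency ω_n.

ω_n = 1.68 rad/s

1 + K_p·G(s) = 0 gives s² + 2.8s + 2.82 = 0.
Matching s² + 2ζω_n s + ω_n²: ω_n = √2.82 = 1.679 rad/s and 2ζω_n = 2.8, so ζ = 2.8/(2·1.679) = 0.834.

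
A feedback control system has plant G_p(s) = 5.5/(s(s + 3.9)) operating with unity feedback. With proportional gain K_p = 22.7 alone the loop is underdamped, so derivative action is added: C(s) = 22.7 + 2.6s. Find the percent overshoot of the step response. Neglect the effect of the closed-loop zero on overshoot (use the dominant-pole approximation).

1.22%

Forward path: (22.7 + 2.6s)·5.5/(s(s+3.9)). The closed-loop characteristic equation is s² + (3.9 + 5.5·2.6)s + 5.5·22.7 = 0.
That is s² + 18.2s + 124.8 = 0, so ω_n = 11.17 rad/s and ζ = 18.2/(2·11.17) = 0.8144.
%OS = 100·exp(−πζ/√(1−ζ²)) = 1.22%.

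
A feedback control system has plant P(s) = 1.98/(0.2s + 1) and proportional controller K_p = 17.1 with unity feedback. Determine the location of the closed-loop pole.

Closed loop: T(s) = K_p·P/(1+K_p·P) = 33.86/(0.2s + 1 + 33.86), with pole at s = −(1 + 33.86)/0.2 = −174.3.

s = -174.3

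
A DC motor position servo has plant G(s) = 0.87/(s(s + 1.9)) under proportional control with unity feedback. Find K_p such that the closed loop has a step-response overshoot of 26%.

K_p = 6.68

From %OS = 100·exp(−πζ/√(1−ζ²)) = 26%, ζ = −ln(0.26)/√(π²+ln²(0.26)) = 0.3941.
Characteristic equation s² + 1.9s + 0.87K_p = 0 gives ζ = 1.9/(2√(0.87K_p)).
Setting ζ = 0.3941: √(0.87K_p) = 1.9/(2·0.3941) = 2.411, so K_p = 5.811/0.87 = 6.68.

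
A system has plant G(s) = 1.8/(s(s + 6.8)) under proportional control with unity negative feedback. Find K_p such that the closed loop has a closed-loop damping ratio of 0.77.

Closed-loop characteristic equation: s² + 6.8s + K_p·1.8 = 0.
So ω_n = √(1.8K_p) and 2ζω_n = 6.8, giving ζ = 6.8/(2√(1.8K_p)).
Setting ζ = 0.77: √(1.8K_p) = 6.8/(2·0.77) = 4.416, so K_p = 19.5/1.8 = 10.8.

K_p = 10.8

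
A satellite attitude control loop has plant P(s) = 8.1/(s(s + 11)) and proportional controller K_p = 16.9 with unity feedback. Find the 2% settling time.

T_s ≈ 0.727 s

The closed-loop denominator s² + 11s + 136.9 gives ω_n = √136.9 = 11.7 and ζ = 11/(2ω_n) = 0.4701.
2% settling time T_s ≈ 4/(ζω_n) = 4/5.5 = 0.727 s.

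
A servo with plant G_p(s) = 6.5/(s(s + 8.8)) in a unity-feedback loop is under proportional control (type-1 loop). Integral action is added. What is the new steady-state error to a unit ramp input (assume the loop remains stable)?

0

The integrator raises the loop to type 2, so K_v → ∞ and e_ss to a ramp is zero.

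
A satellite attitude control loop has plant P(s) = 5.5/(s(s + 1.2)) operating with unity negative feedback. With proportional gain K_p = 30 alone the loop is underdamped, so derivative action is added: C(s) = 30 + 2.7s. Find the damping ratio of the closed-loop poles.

ζ = 0.625

Forward path: (30 + 2.7s)·5.5/(s(s+1.2)). The closed-loop characteristic equation is s² + (1.2 + 5.5·2.7)s + 5.5·30 = 0.
That is s² + 16.05s + 165 = 0, so ω_n = 12.85 rad/s and ζ = 16.05/(2·12.85) = 0.6247.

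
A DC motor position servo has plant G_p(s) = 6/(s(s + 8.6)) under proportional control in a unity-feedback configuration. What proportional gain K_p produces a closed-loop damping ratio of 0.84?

Closed-loop characteristic equation: s² + 8.6s + K_p·6 = 0.
So ω_n = √(6K_p) and 2ζω_n = 8.6, giving ζ = 8.6/(2√(6K_p)).
Setting ζ = 0.84: √(6K_p) = 8.6/(2·0.84) = 5.119, so K_p = 26.2/6 = 4.37.

K_p = 4.37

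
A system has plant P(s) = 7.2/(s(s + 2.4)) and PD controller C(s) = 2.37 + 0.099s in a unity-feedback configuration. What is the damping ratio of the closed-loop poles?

Forward path: (2.37 + 0.099s)·7.2/(s(s+2.4)). The closed-loop characteristic equation is s² + (2.4 + 7.2·0.099)s + 7.2·2.37 = 0.
That is s² + 3.113s + 17.06 = 0, so ω_n = 4.131 rad/s and ζ = 3.113/(2·4.131) = 0.3768.

ζ = 0.377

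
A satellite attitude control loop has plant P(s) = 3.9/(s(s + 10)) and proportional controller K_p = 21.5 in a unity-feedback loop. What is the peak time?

From 1 + K_pP(s) = 0: s² + 10s + 83.85 = 0 ⇒ ω_n = 9.157, ζ = 0.546.
Damped frequency ω_d = ω_n√(1−ζ²) = 7.671 rad/s, so peak time T_p = π/ω_d = 0.41 s.

T_p = 0.41 s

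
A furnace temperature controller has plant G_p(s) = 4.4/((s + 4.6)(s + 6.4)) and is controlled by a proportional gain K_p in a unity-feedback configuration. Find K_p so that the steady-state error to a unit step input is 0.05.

For a type-0 loop with proportional control, e_ss = 1/(1 + K_p·G_p(0)).
G_p(0) = 0.1495. Require 1/(1 + K_p·0.1495) = 0.05, so 1 + 0.1495·K_p = 20.
K_p = (20 − 1)/0.1495 = 127.

K_p = 127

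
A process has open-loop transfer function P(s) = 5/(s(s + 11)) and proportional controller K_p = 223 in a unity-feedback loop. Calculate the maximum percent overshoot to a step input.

59.2%

The closed-loop denominator s² + 11s + 1115 gives ω_n = √1115 = 33.39 and ζ = 11/(2ω_n) = 0.1647.
%OS = 100·exp(−πζ/√(1−ζ²)) = 100·exp(−π·0.1647/√0.9729) = 59.2%.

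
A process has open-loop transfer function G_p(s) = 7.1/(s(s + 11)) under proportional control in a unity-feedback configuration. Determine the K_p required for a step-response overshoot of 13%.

K_p = 14.4

From %OS = 100·exp(−πζ/√(1−ζ²)) = 13%, ζ = −ln(0.13)/√(π²+ln²(0.13)) = 0.5446.
Characteristic equation s² + 11s + 7.1K_p = 0 gives ζ = 11/(2√(7.1K_p)).
Setting ζ = 0.5446: √(7.1K_p) = 11/(2·0.5446) = 10.1, so K_p = 102/7.1 = 14.4.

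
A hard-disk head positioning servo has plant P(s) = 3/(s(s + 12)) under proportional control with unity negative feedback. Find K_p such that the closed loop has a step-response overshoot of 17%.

K_p = 49.7

From %OS = 100·exp(−πζ/√(1−ζ²)) = 17%, ζ = −ln(0.17)/√(π²+ln²(0.17)) = 0.4913.
Characteristic equation s² + 12s + 3K_p = 0 gives ζ = 12/(2√(3K_p)).
Setting ζ = 0.4913: √(3K_p) = 12/(2·0.4913) = 12.21, so K_p = 149.2/3 = 49.7.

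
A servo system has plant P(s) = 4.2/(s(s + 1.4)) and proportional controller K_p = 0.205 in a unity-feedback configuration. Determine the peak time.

T_p = 5.16 s

From 1 + K_pP(s) = 0: s² + 1.4s + 0.861 = 0 ⇒ ω_n = 0.9279, ζ = 0.7544.
Damped frequency ω_d = ω_n√(1−ζ²) = 0.6091 rad/s, so peak time T_p = π/ω_d = 5.16 s.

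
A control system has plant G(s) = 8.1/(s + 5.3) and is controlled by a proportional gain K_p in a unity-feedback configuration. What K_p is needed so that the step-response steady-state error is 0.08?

K_p = 7.52

For a type-0 loop with proportional control, e_ss = 1/(1 + K_p·G(0)).
G(0) = 1.528. Require 1/(1 + K_p·1.528) = 0.08, so 1 + 1.528·K_p = 12.5.
K_p = (12.5 − 1)/1.528 = 7.52.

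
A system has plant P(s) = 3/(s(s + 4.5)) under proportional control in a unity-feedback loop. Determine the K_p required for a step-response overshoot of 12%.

K_p = 5.39

From %OS = 100·exp(−πζ/√(1−ζ²)) = 12%, ζ = −ln(0.12)/√(π²+ln²(0.12)) = 0.5594.
Characteristic equation s² + 4.5s + 3K_p = 0 gives ζ = 4.5/(2√(3K_p)).
Setting ζ = 0.5594: √(3K_p) = 4.5/(2·0.5594) = 4.022, so K_p = 16.18/3 = 5.39.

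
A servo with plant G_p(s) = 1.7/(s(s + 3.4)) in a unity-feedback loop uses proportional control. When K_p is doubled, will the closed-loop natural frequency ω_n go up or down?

increase

ω_n = √(1.7·K_p), which grows with K_p.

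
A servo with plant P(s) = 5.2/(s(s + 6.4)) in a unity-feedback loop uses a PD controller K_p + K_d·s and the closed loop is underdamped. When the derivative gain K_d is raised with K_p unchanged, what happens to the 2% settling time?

decrease

Characteristic equation s² + (6.4 + 5.2K_d)s + 5.2K_p = 0: raising K_d increases ζω_n = (6.4+5.2K_d)/2 while the loop stays underdamped, so T_s ≈ 4/(ζω_n) decreases.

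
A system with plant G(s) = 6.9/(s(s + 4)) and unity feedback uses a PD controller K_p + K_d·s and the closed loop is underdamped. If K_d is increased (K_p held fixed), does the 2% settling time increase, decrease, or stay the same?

decrease

Characteristic equation s² + (4 + 6.9K_d)s + 6.9K_p = 0: raising K_d increases ζω_n = (4+6.9K_d)/2 while the loop stays underdamped, so T_s ≈ 4/(ζω_n) decreases.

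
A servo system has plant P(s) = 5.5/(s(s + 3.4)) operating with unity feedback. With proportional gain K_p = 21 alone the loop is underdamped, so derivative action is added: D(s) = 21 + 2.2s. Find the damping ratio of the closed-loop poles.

Forward path: (21 + 2.2s)·5.5/(s(s+3.4)). The closed-loop characteristic equation is s² + (3.4 + 5.5·2.2)s + 5.5·21 = 0.
That is s² + 15.5s + 115.5 = 0, so ω_n = 10.75 rad/s and ζ = 15.5/(2·10.75) = 0.7211.

ζ = 0.721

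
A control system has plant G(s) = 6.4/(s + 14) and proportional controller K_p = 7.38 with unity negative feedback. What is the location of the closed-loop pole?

s = -61.23

Closed-loop transfer function: T(s) = K_p·G(s)/(1 + K_p·G(s)) = 47.23/(s + 14 + 47.23) = 47.23/(s + 61.23).
The closed-loop pole is at s = −61.23.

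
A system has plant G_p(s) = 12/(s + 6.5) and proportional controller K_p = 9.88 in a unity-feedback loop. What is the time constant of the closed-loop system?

Closed-loop transfer function: T(s) = K_p·G_p(s)/(1 + K_p·G_p(s)) = 118.6/(s + 6.5 + 118.6) = 118.6/(s + 125.1).
Time constant τ = 1/125.1 = 0.008 s.

τ = 0.008 s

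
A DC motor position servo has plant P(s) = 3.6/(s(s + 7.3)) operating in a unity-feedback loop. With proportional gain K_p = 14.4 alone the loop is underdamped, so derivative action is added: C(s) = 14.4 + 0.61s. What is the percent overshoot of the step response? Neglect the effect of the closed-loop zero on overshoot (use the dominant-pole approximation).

Forward path: (14.4 + 0.61s)·3.6/(s(s+7.3)). The closed-loop characteristic equation is s² + (7.3 + 3.6·0.61)s + 3.6·14.4 = 0.
That is s² + 9.496s + 51.84 = 0, so ω_n = 7.2 rad/s and ζ = 9.496/(2·7.2) = 0.6594.
%OS = 100·exp(−πζ/√(1−ζ²)) = 6.36%.

6.36%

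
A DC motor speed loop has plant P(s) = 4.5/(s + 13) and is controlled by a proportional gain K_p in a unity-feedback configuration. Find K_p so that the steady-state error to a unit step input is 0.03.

K_p = 93.4

For a type-0 loop with proportional control, e_ss = 1/(1 + K_p·P(0)).
P(0) = 0.3462. Require 1/(1 + K_p·0.3462) = 0.03, so 1 + 0.3462·K_p = 33.33.
K_p = (33.33 − 1)/0.3462 = 93.4.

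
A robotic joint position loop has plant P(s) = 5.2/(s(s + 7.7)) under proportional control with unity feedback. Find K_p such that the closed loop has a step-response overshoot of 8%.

From %OS = 100·exp(−πζ/√(1−ζ²)) = 8%, ζ = −ln(0.08)/√(π²+ln²(0.08)) = 0.6266.
Characteristic equation s² + 7.7s + 5.2K_p = 0 gives ζ = 7.7/(2√(5.2K_p)).
Setting ζ = 0.6266: √(5.2K_p) = 7.7/(2·0.6266) = 6.144, so K_p = 37.75/5.2 = 7.26.

K_p = 7.26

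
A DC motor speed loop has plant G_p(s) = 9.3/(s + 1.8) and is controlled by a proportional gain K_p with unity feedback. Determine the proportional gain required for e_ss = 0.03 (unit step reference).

K_p = 6.26

The loop is type 0, so e_ss(step) = 1/(1 + K_pos) with K_pos = K_p·G_p(0).
G_p(0) = 5.167. Require 1/(1 + K_p·5.167) = 0.03, so 1 + 5.167·K_p = 33.33.
K_p = (33.33 − 1)/5.167 = 6.26.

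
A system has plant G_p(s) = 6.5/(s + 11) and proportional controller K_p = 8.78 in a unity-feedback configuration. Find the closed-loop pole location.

s = -68.07

Closed-loop transfer function: T(s) = K_p·G_p(s)/(1 + K_p·G_p(s)) = 57.07/(s + 11 + 57.07) = 57.07/(s + 68.07).
The closed-loop pole is at s = −68.07.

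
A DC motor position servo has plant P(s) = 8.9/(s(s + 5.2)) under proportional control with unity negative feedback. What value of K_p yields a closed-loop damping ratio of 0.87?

K_p = 1

Closed-loop characteristic equation: s² + 5.2s + K_p·8.9 = 0.
So ω_n = √(8.9K_p) and 2ζω_n = 5.2, giving ζ = 5.2/(2√(8.9K_p)).
Setting ζ = 0.87: √(8.9K_p) = 5.2/(2·0.87) = 2.989, so K_p = 8.931/8.9 = 1.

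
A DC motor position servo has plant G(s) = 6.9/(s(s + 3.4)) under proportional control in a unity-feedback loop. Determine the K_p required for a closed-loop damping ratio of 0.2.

K_p = 10.5

Closed-loop characteristic equation: s² + 3.4s + K_p·6.9 = 0.
So ω_n = √(6.9K_p) and 2ζω_n = 3.4, giving ζ = 3.4/(2√(6.9K_p)).
Setting ζ = 0.2: √(6.9K_p) = 3.4/(2·0.2) = 8.5, so K_p = 72.25/6.9 = 10.5.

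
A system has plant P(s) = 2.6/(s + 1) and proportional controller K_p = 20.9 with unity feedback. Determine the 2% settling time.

T_s ≈ 0.0723 s

Closed-loop transfer function: T(s) = K_p·P(s)/(1 + K_p·P(s)) = 54.34/(s + 1 + 54.34) = 54.34/(s + 55.34).
Time constant τ = 1/55.34 = 0.01807 s, so the 2% settling time is about 4τ = 0.0723 s.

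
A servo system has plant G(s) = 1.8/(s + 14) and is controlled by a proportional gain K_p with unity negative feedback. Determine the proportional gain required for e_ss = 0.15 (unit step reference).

The loop is type 0, so e_ss(step) = 1/(1 + K_pos) with K_pos = K_p·G(0).
G(0) = 0.1286. Require 1/(1 + K_p·0.1286) = 0.15, so 1 + 0.1286·K_p = 6.667.
K_p = (6.667 − 1)/0.1286 = 44.1.

K_p = 44.1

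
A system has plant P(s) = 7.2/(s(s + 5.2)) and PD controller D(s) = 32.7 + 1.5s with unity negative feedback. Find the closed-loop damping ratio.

Forward path: (32.7 + 1.5s)·7.2/(s(s+5.2)). The closed-loop characteristic equation is s² + (5.2 + 7.2·1.5)s + 7.2·32.7 = 0.
That is s² + 16s + 235.4 = 0, so ω_n = 15.34 rad/s and ζ = 16/(2·15.34) = 0.5214.

ζ = 0.521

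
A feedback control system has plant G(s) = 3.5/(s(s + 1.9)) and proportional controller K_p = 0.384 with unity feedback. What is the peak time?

From 1 + K_pG(s) = 0: s² + 1.9s + 1.344 = 0 ⇒ ω_n = 1.159, ζ = 0.8195.
Damped frequency ω_d = ω_n√(1−ζ²) = 0.6645 rad/s, so peak time T_p = π/ω_d = 4.73 s.

T_p = 4.73 s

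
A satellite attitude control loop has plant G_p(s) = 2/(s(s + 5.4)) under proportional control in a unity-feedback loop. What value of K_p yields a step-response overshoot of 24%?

From %OS = 100·exp(−πζ/√(1−ζ²)) = 24%, ζ = −ln(0.24)/√(π²+ln²(0.24)) = 0.4136.
Characteristic equation s² + 5.4s + 2K_p = 0 gives ζ = 5.4/(2√(2K_p)).
Setting ζ = 0.4136: √(2K_p) = 5.4/(2·0.4136) = 6.528, so K_p = 42.62/2 = 21.3.

K_p = 21.3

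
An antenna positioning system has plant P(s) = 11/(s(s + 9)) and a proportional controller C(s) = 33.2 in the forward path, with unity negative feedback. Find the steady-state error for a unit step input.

The open loop C(s)P(s) has a pole at the origin (type 1), so the static position error constant is infinite and e_ss = 1/(1+∞) = 0.

0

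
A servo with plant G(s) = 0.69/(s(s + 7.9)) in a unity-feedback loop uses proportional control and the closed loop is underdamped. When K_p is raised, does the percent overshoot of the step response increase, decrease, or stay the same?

Characteristic equation s² + 7.9s + K_p·0.69 = 0: raising K_p raises ω_n while 2ζω_n = 7.9 is fixed, so ζ falls and overshoot grows.

increase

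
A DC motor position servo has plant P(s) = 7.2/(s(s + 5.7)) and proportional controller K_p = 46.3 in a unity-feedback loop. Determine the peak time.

From 1 + K_pP(s) = 0: s² + 5.7s + 333.4 = 0 ⇒ ω_n = 18.26, ζ = 0.1561.
Damped frequency ω_d = ω_n√(1−ζ²) = 18.03 rad/s, so peak time T_p = π/ω_d = 0.174 s.

T_p = 0.174 s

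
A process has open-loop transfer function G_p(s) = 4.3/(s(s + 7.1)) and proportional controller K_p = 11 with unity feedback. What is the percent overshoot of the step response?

Closed-loop characteristic equation: s² + 7.1s + 47.3 = 0, so ω_n = 6.877 rad/s and ζ = 7.1/(2·6.877) = 0.5162.
%OS = 100·exp(−πζ/√(1−ζ²)) = 100·exp(−π·0.5162/√0.7336) = 15.1%.

15.1%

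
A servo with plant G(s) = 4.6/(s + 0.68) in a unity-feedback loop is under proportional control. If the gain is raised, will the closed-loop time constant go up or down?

decrease

Closed-loop pole is at s = −(0.68+K_p·4.6); larger K_p moves it further left, so τ = 1/(0.68+K_p·4.6) decreases.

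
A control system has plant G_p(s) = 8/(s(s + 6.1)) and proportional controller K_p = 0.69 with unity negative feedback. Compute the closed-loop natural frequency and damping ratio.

ω_n = 2.35 rad/s, ζ = 1.3

The closed-loop denominator is s(s+6.1) + 0.69·8 = s² + 6.1s + 5.52.
Matching s² + 2ζω_n s + ω_n²: ω_n = √5.52 = 2.349 rad/s and 2ζω_n = 6.1, so ζ = 6.1/(2·2.349) = 1.3.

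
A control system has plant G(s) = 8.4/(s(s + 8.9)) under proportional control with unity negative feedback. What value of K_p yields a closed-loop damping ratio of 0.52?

K_p = 8.72

Closed-loop characteristic equation: s² + 8.9s + K_p·8.4 = 0.
So ω_n = √(8.4K_p) and 2ζω_n = 8.9, giving ζ = 8.9/(2√(8.4K_p)).
Setting ζ = 0.52: √(8.4K_p) = 8.9/(2·0.52) = 8.558, so K_p = 73.23/8.4 = 8.72.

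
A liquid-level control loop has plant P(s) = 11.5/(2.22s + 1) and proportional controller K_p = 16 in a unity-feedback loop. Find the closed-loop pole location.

s = -83.33

Closed loop: T(s) = K_p·P/(1+K_p·P) = 184/(2.22s + 1 + 184), with pole at s = −(1 + 184)/2.22 = −83.33.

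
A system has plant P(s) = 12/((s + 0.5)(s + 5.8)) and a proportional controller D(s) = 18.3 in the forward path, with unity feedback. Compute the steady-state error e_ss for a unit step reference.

The loop is type 0. Static position error constant K_pos = D(0)·P(0) = 18.3·4.138 = 75.72.
Steady-state error to a unit step: e_ss = 1/(1+K_pos) = 1/76.72 = 0.013.

0.013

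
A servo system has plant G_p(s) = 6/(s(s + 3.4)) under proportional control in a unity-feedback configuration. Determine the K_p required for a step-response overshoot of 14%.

From %OS = 100·exp(−πζ/√(1−ζ²)) = 14%, ζ = −ln(0.14)/√(π²+ln²(0.14)) = 0.5305.
Characteristic equation s² + 3.4s + 6K_p = 0 gives ζ = 3.4/(2√(6K_p)).
Setting ζ = 0.5305: √(6K_p) = 3.4/(2·0.5305) = 3.204, so K_p = 10.27/6 = 1.71.

K_p = 1.71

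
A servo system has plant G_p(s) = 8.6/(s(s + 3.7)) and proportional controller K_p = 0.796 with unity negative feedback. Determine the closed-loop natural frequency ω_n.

1 + K_p·G_p(s) = 0 gives s² + 3.7s + 6.846 = 0.
So ω_n² = 6.846 ⇒ ω_n = 2.616 rad/s, and ζ = 3.7/(2ω_n) = 0.707.

ω_n = 2.62 rad/s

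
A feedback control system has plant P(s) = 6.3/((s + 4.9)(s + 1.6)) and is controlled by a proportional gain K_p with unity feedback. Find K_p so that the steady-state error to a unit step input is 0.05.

K_p = 23.6

The loop is type 0, so e_ss(step) = 1/(1 + K_pos) with K_pos = K_p·P(0).
P(0) = 0.8036. Require 1/(1 + K_p·0.8036) = 0.05, so 1 + 0.8036·K_p = 20.
K_p = (20 − 1)/0.8036 = 23.6.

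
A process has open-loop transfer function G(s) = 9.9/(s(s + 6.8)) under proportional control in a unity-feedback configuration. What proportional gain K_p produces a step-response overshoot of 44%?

K_p = 18.3

From %OS = 100·exp(−πζ/√(1−ζ²)) = 44%, ζ = −ln(0.44)/√(π²+ln²(0.44)) = 0.2528.
Characteristic equation s² + 6.8s + 9.9K_p = 0 gives ζ = 6.8/(2√(9.9K_p)).
Setting ζ = 0.2528: √(9.9K_p) = 6.8/(2·0.2528) = 13.45, so K_p = 180.8/9.9 = 18.3.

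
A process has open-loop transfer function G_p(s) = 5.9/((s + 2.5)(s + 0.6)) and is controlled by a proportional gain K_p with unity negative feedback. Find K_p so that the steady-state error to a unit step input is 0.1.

For a type-0 loop with proportional control, e_ss = 1/(1 + K_p·G_p(0)).
G_p(0) = 3.933. Require 1/(1 + K_p·3.933) = 0.1, so 1 + 3.933·K_p = 10.
K_p = (10 − 1)/3.933 = 2.29.

K_p = 2.29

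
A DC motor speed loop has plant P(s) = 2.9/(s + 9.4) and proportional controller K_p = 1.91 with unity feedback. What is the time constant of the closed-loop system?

τ = 0.0669 s

Closed-loop transfer function: T(s) = K_p·P(s)/(1 + K_p·P(s)) = 5.539/(s + 9.4 + 5.539) = 5.539/(s + 14.94).
Time constant τ = 1/14.94 = 0.0669 s.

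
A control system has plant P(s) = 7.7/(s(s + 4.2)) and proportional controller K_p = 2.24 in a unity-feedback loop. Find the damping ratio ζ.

ζ = 0.506

With unity feedback the closed-loop characteristic equation is s² + 4.2s + 2.24·7.7 = s² + 4.2s + 17.25 = 0.
So ω_n² = 17.25 ⇒ ω_n = 4.153 rad/s, and ζ = 4.2/(2ω_n) = 0.506.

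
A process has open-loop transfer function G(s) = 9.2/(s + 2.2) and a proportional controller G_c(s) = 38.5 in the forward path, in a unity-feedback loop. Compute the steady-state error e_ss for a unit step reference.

0.00617

The loop is type 0. Static position error constant K_pos = G_c(0)·G(0) = 38.5·4.182 = 161.
Steady-state error to a unit step: e_ss = 1/(1+K_pos) = 1/162 = 0.00617.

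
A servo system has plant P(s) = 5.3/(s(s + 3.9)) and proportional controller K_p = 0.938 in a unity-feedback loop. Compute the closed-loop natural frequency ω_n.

The closed-loop denominator is s(s+3.9) + 0.938·5.3 = s² + 3.9s + 4.971.
So ω_n² = 4.971 ⇒ ω_n = 2.23 rad/s, and ζ = 3.9/(2ω_n) = 0.875.

ω_n = 2.23 rad/s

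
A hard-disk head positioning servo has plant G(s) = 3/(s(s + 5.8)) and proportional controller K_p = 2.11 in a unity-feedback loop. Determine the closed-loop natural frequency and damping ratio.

ω_n = 2.52 rad/s, ζ = 1.15

The closed-loop denominator is s(s+5.8) + 2.11·3 = s² + 5.8s + 6.33.
Matching s² + 2ζω_n s + ω_n²: ω_n = √6.33 = 2.516 rad/s and 2ζω_n = 5.8, so ζ = 5.8/(2·2.516) = 1.15.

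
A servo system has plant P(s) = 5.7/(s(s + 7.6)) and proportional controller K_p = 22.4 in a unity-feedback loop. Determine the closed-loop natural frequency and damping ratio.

With unity feedback the closed-loop characteristic equation is s² + 7.6s + 22.4·5.7 = s² + 7.6s + 127.7 = 0.
Matching s² + 2ζω_n s + ω_n²: ω_n = √127.7 = 11.3 rad/s and 2ζω_n = 7.6, so ζ = 7.6/(2·11.3) = 0.336.

ω_n = 11.3 rad/s, ζ = 0.336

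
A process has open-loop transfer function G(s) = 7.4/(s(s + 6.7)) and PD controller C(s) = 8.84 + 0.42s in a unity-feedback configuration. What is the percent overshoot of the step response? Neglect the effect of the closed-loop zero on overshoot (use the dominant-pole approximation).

Forward path: (8.84 + 0.42s)·7.4/(s(s+6.7)). The closed-loop characteristic equation is s² + (6.7 + 7.4·0.42)s + 7.4·8.84 = 0.
That is s² + 9.808s + 65.42 = 0, so ω_n = 8.088 rad/s and ζ = 9.808/(2·8.088) = 0.6063.
%OS = 100·exp(−πζ/√(1−ζ²)) = 9.11%.

9.11%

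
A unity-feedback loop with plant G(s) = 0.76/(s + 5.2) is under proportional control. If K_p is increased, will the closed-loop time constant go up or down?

decrease

The closed-loop bandwidth 5.2+K_p·0.76 grows with K_p, so τ shrinks.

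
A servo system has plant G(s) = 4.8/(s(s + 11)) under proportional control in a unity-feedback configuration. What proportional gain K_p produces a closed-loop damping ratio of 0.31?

Closed-loop characteristic equation: s² + 11s + K_p·4.8 = 0.
So ω_n = √(4.8K_p) and 2ζω_n = 11, giving ζ = 11/(2√(4.8K_p)).
Setting ζ = 0.31: √(4.8K_p) = 11/(2·0.31) = 17.74, so K_p = 314.8/4.8 = 65.6.

K_p = 65.6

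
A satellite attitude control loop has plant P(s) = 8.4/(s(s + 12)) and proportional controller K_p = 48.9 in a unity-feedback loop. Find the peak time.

The closed-loop denominator s² + 12s + 410.8 gives ω_n = √410.8 = 20.27 and ζ = 12/(2ω_n) = 0.296.
Damped frequency ω_d = ω_n√(1−ζ²) = 19.36 rad/s, so peak time T_p = π/ω_d = 0.162 s.

T_p = 0.162 s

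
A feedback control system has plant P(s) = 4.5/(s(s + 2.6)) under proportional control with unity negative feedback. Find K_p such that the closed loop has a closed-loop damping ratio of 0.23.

Closed-loop characteristic equation: s² + 2.6s + K_p·4.5 = 0.
So ω_n = √(4.5K_p) and 2ζω_n = 2.6, giving ζ = 2.6/(2√(4.5K_p)).
Setting ζ = 0.23: √(4.5K_p) = 2.6/(2·0.23) = 5.652, so K_p = 31.95/4.5 = 7.1.

K_p = 7.1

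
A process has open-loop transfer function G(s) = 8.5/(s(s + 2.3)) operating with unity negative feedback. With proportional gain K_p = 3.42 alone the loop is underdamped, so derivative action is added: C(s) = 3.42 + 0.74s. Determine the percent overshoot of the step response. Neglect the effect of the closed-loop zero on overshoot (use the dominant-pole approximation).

1.59%

Forward path: (3.42 + 0.74s)·8.5/(s(s+2.3)). The closed-loop characteristic equation is s² + (2.3 + 8.5·0.74)s + 8.5·3.42 = 0.
That is s² + 8.59s + 29.07 = 0, so ω_n = 5.392 rad/s and ζ = 8.59/(2·5.392) = 0.7966.
%OS = 100·exp(−πζ/√(1−ζ²)) = 1.59%.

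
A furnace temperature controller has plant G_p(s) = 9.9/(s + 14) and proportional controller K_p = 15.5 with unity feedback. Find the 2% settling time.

Closed-loop transfer function: T(s) = K_p·G_p(s)/(1 + K_p·G_p(s)) = 153.5/(s + 14 + 153.5) = 153.5/(s + 167.5).
Time constant τ = 1/167.5 = 0.005972 s, so the 2% settling time is about 4τ = 0.0239 s.

T_s ≈ 0.0239 s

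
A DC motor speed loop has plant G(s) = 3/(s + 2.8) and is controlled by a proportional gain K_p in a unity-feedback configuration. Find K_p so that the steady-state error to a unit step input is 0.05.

K_p = 17.7

For a type-0 loop with proportional control, e_ss = 1/(1 + K_p·G(0)).
G(0) = 1.071. Require 1/(1 + K_p·1.071) = 0.05, so 1 + 1.071·K_p = 20.
K_p = (20 − 1)/1.071 = 17.7.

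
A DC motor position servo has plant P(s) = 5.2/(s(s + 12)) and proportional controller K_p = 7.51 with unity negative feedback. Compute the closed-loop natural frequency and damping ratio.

ω_n = 6.25 rad/s, ζ = 0.96

With unity feedback the closed-loop characteristic equation is s² + 12s + 7.51·5.2 = s² + 12s + 39.05 = 0.
So ω_n² = 39.05 ⇒ ω_n = 6.249 rad/s, and ζ = 12/(2ω_n) = 0.96.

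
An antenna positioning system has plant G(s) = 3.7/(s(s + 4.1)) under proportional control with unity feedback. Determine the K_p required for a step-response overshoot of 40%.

K_p = 14.5

From %OS = 100·exp(−πζ/√(1−ζ²)) = 40%, ζ = −ln(0.4)/√(π²+ln²(0.4)) = 0.28.
Characteristic equation s² + 4.1s + 3.7K_p = 0 gives ζ = 4.1/(2√(3.7K_p)).
Setting ζ = 0.28: √(3.7K_p) = 4.1/(2·0.28) = 7.321, so K_p = 53.6/3.7 = 14.5.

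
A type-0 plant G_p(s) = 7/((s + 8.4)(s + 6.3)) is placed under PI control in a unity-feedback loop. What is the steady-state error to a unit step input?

The PI controller's integrator makes the forward path type 1, so e_ss to a step is zero.

0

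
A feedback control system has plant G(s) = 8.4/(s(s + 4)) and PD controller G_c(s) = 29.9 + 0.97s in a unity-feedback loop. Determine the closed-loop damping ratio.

Forward path: (29.9 + 0.97s)·8.4/(s(s+4)). The closed-loop characteristic equation is s² + (4 + 8.4·0.97)s + 8.4·29.9 = 0.
That is s² + 12.15s + 251.2 = 0, so ω_n = 15.85 rad/s and ζ = 12.15/(2·15.85) = 0.3833.

ζ = 0.383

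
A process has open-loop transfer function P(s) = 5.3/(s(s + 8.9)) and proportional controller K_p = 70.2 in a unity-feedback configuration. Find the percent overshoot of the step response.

The closed-loop denominator s² + 8.9s + 372.1 gives ω_n = √372.1 = 19.29 and ζ = 8.9/(2ω_n) = 0.2307.
%OS = 100·exp(−πζ/√(1−ζ²)) = 100·exp(−π·0.2307/√0.9468) = 47.5%.

47.5%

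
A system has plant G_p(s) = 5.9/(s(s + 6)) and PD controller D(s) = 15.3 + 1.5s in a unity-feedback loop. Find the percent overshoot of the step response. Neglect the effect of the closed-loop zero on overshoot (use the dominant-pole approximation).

Forward path: (15.3 + 1.5s)·5.9/(s(s+6)). The closed-loop characteristic equation is s² + (6 + 5.9·1.5)s + 5.9·15.3 = 0.
That is s² + 14.85s + 90.27 = 0, so ω_n = 9.501 rad/s and ζ = 14.85/(2·9.501) = 0.7815.
%OS = 100·exp(−πζ/√(1−ζ²)) = 1.95%.

1.95%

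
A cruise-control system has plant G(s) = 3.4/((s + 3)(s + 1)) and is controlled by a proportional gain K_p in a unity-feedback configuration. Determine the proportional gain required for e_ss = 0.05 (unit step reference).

The loop is type 0, so e_ss(step) = 1/(1 + K_pos) with K_pos = K_p·G(0).
G(0) = 1.133. Require 1/(1 + K_p·1.133) = 0.05, so 1 + 1.133·K_p = 20.
K_p = (20 − 1)/1.133 = 16.8.

K_p = 16.8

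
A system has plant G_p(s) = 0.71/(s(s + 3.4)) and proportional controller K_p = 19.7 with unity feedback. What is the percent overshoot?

20.1%

The closed-loop denominator s² + 3.4s + 13.99 gives ω_n = √13.99 = 3.74 and ζ = 3.4/(2ω_n) = 0.4546.
%OS = 100·exp(−πζ/√(1−ζ²)) = 100·exp(−π·0.4546/√0.7934) = 20.1%.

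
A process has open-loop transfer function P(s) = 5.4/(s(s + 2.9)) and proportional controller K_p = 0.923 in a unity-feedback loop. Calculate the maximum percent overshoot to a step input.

The closed-loop denominator s² + 2.9s + 4.984 gives ω_n = √4.984 = 2.233 and ζ = 2.9/(2ω_n) = 0.6495.
%OS = 100·exp(−πζ/√(1−ζ²)) = 100·exp(−π·0.6495/√0.5782) = 6.83%.

6.83%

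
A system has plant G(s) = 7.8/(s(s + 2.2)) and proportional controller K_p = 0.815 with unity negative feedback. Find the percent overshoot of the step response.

Closed-loop characteristic equation: s² + 2.2s + 6.357 = 0, so ω_n = 2.521 rad/s and ζ = 2.2/(2·2.521) = 0.4363.
%OS = 100·exp(−πζ/√(1−ζ²)) = 100·exp(−π·0.4363/√0.8097) = 21.8%.

21.8%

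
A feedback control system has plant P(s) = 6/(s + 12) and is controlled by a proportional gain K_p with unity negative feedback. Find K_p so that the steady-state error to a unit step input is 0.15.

For a type-0 loop with proportional control, e_ss = 1/(1 + K_p·P(0)).
P(0) = 0.5. Require 1/(1 + K_p·0.5) = 0.15, so 1 + 0.5·K_p = 6.667.
K_p = (6.667 − 1)/0.5 = 11.3.

K_p = 11.3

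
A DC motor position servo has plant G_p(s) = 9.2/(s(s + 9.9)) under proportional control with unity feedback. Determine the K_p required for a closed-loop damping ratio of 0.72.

Closed-loop characteristic equation: s² + 9.9s + K_p·9.2 = 0.
So ω_n = √(9.2K_p) and 2ζω_n = 9.9, giving ζ = 9.9/(2√(9.2K_p)).
Setting ζ = 0.72: √(9.2K_p) = 9.9/(2·0.72) = 6.875, so K_p = 47.27/9.2 = 5.14.

K_p = 5.14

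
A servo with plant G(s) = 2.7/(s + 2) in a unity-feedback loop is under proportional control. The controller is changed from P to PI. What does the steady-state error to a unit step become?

0

The integrator makes K_pos = lim_{s→0} C(s)G(s) infinite, so e_ss = 1/(1+K_pos) = 0.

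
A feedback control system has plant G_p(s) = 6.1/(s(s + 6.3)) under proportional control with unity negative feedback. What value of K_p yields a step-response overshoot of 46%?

From %OS = 100·exp(−πζ/√(1−ζ²)) = 46%, ζ = −ln(0.46)/√(π²+ln²(0.46)) = 0.24.
Characteristic equation s² + 6.3s + 6.1K_p = 0 gives ζ = 6.3/(2√(6.1K_p)).
Setting ζ = 0.24: √(6.1K_p) = 6.3/(2·0.24) = 13.13, so K_p = 172.3/6.1 = 28.3.

K_p = 28.3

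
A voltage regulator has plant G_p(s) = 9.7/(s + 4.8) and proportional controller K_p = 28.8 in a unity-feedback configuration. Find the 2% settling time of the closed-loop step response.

T_s ≈ 0.0141 s

Closed-loop transfer function: T(s) = K_p·G_p(s)/(1 + K_p·G_p(s)) = 279.4/(s + 4.8 + 279.4) = 279.4/(s + 284.2).
Time constant τ = 1/284.2 = 0.003519 s, so the 2% settling time is about 4τ = 0.0141 s.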